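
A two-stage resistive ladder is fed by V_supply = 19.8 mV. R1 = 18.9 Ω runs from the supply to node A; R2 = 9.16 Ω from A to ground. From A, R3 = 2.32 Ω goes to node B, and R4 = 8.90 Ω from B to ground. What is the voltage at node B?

The second stage (R3 + R4 = 11.22 Ω) loads node A in parallel with R2.
Effective lower resistance at A: R2 ‖ 11.22 = 5.043 Ω.
V_A = 19.8 × 5.043/(18.9 + 5.043) = 4.170 mV.
Then the unloaded second divider: V_B = V_A × R4/(R3+R4) = 4.170 × 0.7932 = 3.308 mV.

V_B ≈ 3.31 mV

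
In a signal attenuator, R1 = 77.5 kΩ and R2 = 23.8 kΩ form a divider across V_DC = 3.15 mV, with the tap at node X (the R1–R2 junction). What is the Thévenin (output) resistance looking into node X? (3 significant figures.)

Looking into X with the source shorted: R_th = R1·R2/(R1+R2) = 77.50 × 23.8/101.3 = 18.21 kΩ.

R_th ≈ 18.2 kΩ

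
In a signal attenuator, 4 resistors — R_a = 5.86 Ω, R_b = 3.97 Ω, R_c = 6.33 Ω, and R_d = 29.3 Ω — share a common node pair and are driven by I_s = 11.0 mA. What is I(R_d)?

Conductances: ΣG = 1/5.86 + 1/3.97 + 1/6.33 + 1/29.3 = 0.6146 (1/Ω).
R_d takes the fraction G_k/ΣG = 0.03413/0.6146 = 0.05553, so I = 11.0 × 0.05553 = 0.6108 mA.

I ≈ 0.611 mA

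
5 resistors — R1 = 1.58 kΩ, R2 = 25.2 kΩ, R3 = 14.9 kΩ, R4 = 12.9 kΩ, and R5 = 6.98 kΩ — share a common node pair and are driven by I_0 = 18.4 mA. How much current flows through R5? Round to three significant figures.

I ≈ 2.74 mA

ΣG = 1/1.58 + 1/25.2 + 1/14.9 + 1/12.9 + 1/6.98 = 0.9605.
Current divider: I(R5) = I_0 · G_k/ΣG = 18.4 × (0.1433/0.9605) = 18.4 × 0.1492 = 2.745 mA.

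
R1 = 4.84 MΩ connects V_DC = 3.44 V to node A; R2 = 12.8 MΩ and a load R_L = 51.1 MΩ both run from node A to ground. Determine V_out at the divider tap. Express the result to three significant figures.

The load sits in parallel with R2, giving an effective lower resistance R2' = R2·R_L/(R2+R_L) = 10.24 MΩ.
Voltage divider with the loaded lower leg: V_out = 3.44 × 10.24/(4.84 + 10.24) = 3.44 × 0.6790 = 2.336 V.

V_out ≈ 2.34 V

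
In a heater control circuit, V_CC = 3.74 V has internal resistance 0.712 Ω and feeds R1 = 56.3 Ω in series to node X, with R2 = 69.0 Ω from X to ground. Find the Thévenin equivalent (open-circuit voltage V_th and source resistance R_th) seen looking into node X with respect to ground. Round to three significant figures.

V_th ≈ 2.05 V, R_th ≈ 31.2 Ω

R1' = 0.712 + 56.3 = 57.01 Ω (source resistance + R1).
V_th is the unloaded tap voltage: V_CC · R2/(R1'+R2) = 3.74 × 0.5476 = 2.048 V.
With V_CC suppressed (replaced by a short), R_th = R1' ‖ R2 = (57.01 × 69.0)/(57.01 + 69.0) = 31.22 Ω.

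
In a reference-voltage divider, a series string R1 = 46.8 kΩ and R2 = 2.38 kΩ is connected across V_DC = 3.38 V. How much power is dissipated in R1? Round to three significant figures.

P ≈ 0.221 mW

ΣR = 49.18 kΩ → I = 3.38/49.18 = 0.06873 mA.
V(R1) = I·R = 3.216 V; P = V·I = 3.216 × 0.06873 = 0.2211 mW.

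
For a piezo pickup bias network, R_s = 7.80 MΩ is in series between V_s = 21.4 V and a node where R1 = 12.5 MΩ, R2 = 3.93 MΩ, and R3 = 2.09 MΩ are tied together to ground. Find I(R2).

I ≈ 0.742 µA

Parallel bank: R_p = 1/(1/12.5 + 1/3.93 + 1/2.09) = 1.230 MΩ.
V_A = 21.4 × 1.230/9.030 = 2.915 V.
I(R2) = V_A / R2 = 2.915/3.93 = 0.7418 µA.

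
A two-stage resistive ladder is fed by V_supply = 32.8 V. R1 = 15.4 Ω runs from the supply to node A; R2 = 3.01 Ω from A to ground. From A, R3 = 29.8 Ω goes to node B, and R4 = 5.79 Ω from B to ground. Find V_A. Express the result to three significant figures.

V_A ≈ 5.01 V

Node A sees R2 in parallel with the series input of stage 2, R3 + R4 = 35.59 Ω.
Effective lower resistance at A: R2 ‖ 35.59 = 2.775 Ω.
So V_A = 32.8 × 0.1527 = 5.008 V.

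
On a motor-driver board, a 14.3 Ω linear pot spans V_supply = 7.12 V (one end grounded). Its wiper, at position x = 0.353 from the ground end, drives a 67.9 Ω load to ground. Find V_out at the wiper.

Split the track: R_lower = x·R_p = 5.048 Ω, R_upper = (1−x)·R_p = 9.252 Ω.
(x·R_p) ‖ R_L = 4.699 Ω.
Loaded-divider output: V_out = 7.12 × 0.3368 = 2.398 V.
(Unloaded: V_out = x·V_supply = 2.51 V.)

V_out ≈ 2.40 V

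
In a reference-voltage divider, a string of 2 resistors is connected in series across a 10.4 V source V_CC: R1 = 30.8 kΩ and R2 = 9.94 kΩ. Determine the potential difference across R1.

Series total: ΣR = 30.8 + 9.94 = 40.74 kΩ.
Voltage divider: V = V_CC · (30.80 / 40.74) = 10.4 × 0.7560 = 7.863 V.

V ≈ 7.86 V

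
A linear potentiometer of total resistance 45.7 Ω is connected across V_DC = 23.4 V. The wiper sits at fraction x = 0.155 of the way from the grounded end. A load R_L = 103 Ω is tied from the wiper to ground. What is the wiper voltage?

V_out ≈ 3.43 V

Lower segment x·R_p = 7.084 Ω; upper segment (1−x)·R_p = 38.62 Ω.
(x·R_p) ‖ R_L = 6.628 Ω.
Loaded-divider output: V_out = 23.4 × 0.1465 = 3.428 V.
(Unloaded: V_out = x·V_DC = 3.63 V.)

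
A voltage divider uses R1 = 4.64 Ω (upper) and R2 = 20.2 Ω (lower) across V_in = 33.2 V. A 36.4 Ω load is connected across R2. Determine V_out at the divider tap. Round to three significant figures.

V_out ≈ 24.5 V

R2 ‖ R_L = (20.2 × 36.4)/(20.2 + 36.4) = 12.99 Ω.
Voltage divider with the loaded lower leg: V_out = 33.2 × 12.99/(4.64 + 12.99) = 33.2 × 0.7368 = 24.46 V.
(Unloaded it would be 27.0 V; the load pulls it down.)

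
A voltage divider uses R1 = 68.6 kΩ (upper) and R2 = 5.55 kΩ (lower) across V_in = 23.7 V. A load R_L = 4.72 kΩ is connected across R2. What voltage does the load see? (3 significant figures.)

V_out ≈ 0.850 V

R2 ‖ R_L = (5.55 × 4.72)/(5.55 + 4.72) = 2.551 kΩ.
Voltage divider with the loaded lower leg: V_out = 23.7 × 2.551/(68.6 + 2.551) = 23.7 × 0.03585 = 0.8496 V.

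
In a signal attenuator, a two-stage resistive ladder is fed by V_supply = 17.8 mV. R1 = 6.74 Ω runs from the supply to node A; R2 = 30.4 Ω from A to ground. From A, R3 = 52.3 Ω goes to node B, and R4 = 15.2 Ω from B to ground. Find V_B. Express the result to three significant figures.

The second stage (R3 + R4 = 67.50 Ω) loads node A in parallel with R2.
Effective lower resistance at A: R2 ‖ 67.50 = 20.96 Ω.
V_A = 17.8 × 20.96/(6.74 + 20.96) = 13.47 mV.
Stage 2 is unloaded, so V_B = V_A · R4/(R3+R4) = 13.47 × 15.2/67.50 = 3.033 mV.

V_B ≈ 3.03 mV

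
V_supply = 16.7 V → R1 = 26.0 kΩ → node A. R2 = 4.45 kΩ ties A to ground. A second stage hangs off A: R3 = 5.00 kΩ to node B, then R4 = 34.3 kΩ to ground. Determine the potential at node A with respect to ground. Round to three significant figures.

V_A ≈ 2.23 V

Looking into the second stage from A: R3 + R4 = 39.30 kΩ appears in parallel with R2.
R2 ‖ (R3+R4) = 3.997 kΩ.
V_A = 16.7 × 3.997/(26.0 + 3.997) = 2.225 V.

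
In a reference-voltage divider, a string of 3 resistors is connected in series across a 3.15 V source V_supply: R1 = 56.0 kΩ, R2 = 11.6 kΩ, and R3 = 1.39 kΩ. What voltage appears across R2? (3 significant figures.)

Total series resistance ΣR = 56.0 + 11.6 + 1.39 = 68.99 kΩ.
V = V_supply · R/ΣR = 3.15 × 0.1681 = 0.5296 V.

V ≈ 0.530 V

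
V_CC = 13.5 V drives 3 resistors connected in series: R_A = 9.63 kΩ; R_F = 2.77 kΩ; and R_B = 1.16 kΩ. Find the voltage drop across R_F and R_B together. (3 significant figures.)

Series total: ΣR = 9.63 + 2.77 + 1.16 = 13.56 kΩ.
R_{R_F..R_B} = 2.77 + 1.16 = 3.930 kΩ.
Voltage divider: V = V_CC · (3.930 / 13.56) = 13.5 × 0.2898 = 3.913 V.

V ≈ 3.91 V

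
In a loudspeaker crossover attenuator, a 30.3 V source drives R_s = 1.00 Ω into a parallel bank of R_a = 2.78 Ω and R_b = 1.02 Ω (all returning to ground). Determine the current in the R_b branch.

Equivalent of the parallel group: R_p = 0.7462 Ω.
Node voltage V_A = V_DC · R_p/(R_s + R_p) = 30.3 × 0.4273 = 12.95 V.
I(R_b) = V_A / R_b = 12.95/1.02 = 12.69 A.
(Equivalently: I_total = 17.35 A, then current-divider fraction G_k/ΣG = 0.7316.)

I ≈ 12.7 A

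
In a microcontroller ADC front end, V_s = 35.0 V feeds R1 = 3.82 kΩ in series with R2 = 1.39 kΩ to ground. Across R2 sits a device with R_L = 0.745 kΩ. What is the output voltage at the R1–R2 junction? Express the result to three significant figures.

V_out ≈ 3.94 V

First combine the lower leg with the load: R2 ‖ R_L = 0.4850 kΩ.
Now apply the divider: V_out = 35.0 × 0.1127 = 3.943 V.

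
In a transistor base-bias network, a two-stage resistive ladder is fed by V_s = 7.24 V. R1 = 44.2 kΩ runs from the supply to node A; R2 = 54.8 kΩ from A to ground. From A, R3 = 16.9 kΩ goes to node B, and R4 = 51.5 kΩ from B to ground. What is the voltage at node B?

V_B ≈ 2.22 V

The second stage (R3 + R4 = 68.40 kΩ) loads node A in parallel with R2.
R2 ‖ (R3+R4) = 30.42 kΩ.
V_A = 7.24 × 30.42/(44.2 + 30.42) = 2.952 V.
V_B = V_A × 0.7529 = 2.222 V.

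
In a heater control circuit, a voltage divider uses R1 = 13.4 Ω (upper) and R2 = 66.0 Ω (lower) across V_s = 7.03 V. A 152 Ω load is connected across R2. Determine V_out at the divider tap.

V_out ≈ 5.44 V

R2 ‖ R_L = (66.0 × 152)/(66.0 + 152) = 46.02 Ω.
Voltage divider with the loaded lower leg: V_out = 7.03 × 46.02/(13.4 + 46.02) = 7.03 × 0.7745 = 5.445 V.
(Unloaded it would be 5.84 V; the load pulls it down.)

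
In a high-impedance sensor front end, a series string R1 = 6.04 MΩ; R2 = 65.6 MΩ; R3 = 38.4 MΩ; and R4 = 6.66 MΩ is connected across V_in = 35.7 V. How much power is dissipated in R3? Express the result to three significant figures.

P ≈ 3.59 µW

The common current is I = 35.7/116.7 = 0.3059 µA.
P(R3) = I²·R3 = (0.3059)² × 38.4 = 3.594 µW.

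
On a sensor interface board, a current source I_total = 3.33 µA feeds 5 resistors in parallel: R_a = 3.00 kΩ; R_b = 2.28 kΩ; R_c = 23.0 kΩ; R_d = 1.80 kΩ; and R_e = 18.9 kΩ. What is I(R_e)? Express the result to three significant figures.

I ≈ 0.124 µA

ΣG = 1/3.00 + 1/2.28 + 1/23.0 + 1/1.80 + 1/18.9 = 1.424.
R_e takes the fraction G_k/ΣG = 0.05291/1.424 = 0.03716, so I = 3.33 × 0.03716 = 0.1237 µA.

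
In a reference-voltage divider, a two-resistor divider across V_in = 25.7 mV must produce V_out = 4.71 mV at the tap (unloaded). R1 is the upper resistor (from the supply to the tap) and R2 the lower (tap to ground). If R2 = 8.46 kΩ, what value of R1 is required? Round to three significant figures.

Required fraction k = V_out/V_in = 0.1833.
R1 = R2·(1/k − 1) = 8.46 × 4.456 = 37.70 kΩ.

R1 ≈ 37.7 kΩ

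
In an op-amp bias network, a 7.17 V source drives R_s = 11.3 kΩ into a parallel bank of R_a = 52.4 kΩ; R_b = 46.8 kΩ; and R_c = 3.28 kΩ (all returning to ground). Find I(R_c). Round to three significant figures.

Equivalent of the parallel group: R_p = 2.896 kΩ.
V_A = 7.17 × 2.896/14.20 = 1.463 V.
Branch current I = V_A/R_c = 1.463/3.28 = 0.4459 mA.

I ≈ 0.446 mA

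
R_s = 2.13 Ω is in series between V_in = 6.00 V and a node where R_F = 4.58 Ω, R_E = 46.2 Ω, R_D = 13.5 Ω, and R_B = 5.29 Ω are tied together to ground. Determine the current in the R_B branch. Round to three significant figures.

I ≈ 0.548 A

Equivalent of the parallel group: R_p = 1.988 Ω.
V_A by voltage divider: V_A = 6.00 × 1.988/(2.13 + 1.988) = 2.896 V.
Branch current I = V_A/R_B = 2.896/5.29 = 0.5475 A.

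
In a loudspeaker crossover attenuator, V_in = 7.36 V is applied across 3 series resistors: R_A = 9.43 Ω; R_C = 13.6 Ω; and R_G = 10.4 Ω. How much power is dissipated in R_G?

Series current I = V_in/ΣR = 7.36/33.43 = 0.2202 A.
P = I²R = 0.04847 × 10.4 = 0.5041 W.

P ≈ 0.504 W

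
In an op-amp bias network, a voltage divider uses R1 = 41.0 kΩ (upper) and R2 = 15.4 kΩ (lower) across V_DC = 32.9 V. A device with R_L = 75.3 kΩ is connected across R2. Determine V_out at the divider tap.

V_out ≈ 7.82 V

First combine the lower leg with the load: R2 ‖ R_L = 12.79 kΩ.
Then V_out = V_DC · R2'/(R1 + R2') = 32.9 × 12.79/53.79 = 7.821 V.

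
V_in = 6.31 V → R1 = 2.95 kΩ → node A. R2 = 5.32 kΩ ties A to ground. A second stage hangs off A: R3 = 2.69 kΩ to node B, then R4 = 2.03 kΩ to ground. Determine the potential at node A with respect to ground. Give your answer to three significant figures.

V_A ≈ 2.90 V

The second stage (R3 + R4 = 4.720 kΩ) loads node A in parallel with R2.
R2 ‖ (R3+R4) = 2.501 kΩ.
First divider: V_A = V_in · 2.501/(2.95 + 2.501) = 2.895 V.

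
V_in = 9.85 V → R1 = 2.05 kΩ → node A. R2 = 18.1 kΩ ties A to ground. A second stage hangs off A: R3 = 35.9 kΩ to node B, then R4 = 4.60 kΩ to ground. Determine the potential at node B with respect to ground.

V_B ≈ 0.961 V

The second stage (R3 + R4 = 40.50 kΩ) loads node A in parallel with R2.
Effective lower resistance at A: R2 ‖ 40.50 = 12.51 kΩ.
So V_A = 9.85 × 0.8592 = 8.463 V.
Stage 2 is unloaded, so V_B = V_A · R4/(R3+R4) = 8.463 × 4.60/40.50 = 0.9612 V.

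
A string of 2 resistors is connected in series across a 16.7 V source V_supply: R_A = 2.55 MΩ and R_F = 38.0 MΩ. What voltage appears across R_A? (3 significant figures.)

Total series resistance ΣR = 2.55 + 38.0 = 40.55 MΩ.
V = V_supply · R/ΣR = 16.7 × 0.06289 = 1.050 V.

V ≈ 1.05 V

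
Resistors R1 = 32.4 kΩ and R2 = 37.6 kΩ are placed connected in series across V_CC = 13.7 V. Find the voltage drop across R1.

Total series resistance ΣR = 32.4 + 37.6 = 70.00 kΩ.
V = V_CC · R/ΣR = 13.7 × 0.4629 = 6.341 V.

V ≈ 6.34 V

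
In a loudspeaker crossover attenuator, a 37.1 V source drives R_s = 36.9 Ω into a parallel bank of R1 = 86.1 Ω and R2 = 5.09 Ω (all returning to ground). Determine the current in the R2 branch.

Equivalent of the parallel group: R_p = 4.806 Ω.
V_A by voltage divider: V_A = 37.1 × 4.806/(36.9 + 4.806) = 4.275 V.
I(R2) = V_A / R2 = 4.275/5.09 = 0.8399 A.

I ≈ 0.840 A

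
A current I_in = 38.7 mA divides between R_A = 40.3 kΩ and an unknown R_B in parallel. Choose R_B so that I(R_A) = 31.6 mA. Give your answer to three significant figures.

R_B ≈ 179 kΩ

In a two-way split, I_A/I_in = R_B/(R_A + R_B).
With f = 0.8165, R_B = R_A · f/(1−f) = 40.3 × 4.451 = 179.4 kΩ.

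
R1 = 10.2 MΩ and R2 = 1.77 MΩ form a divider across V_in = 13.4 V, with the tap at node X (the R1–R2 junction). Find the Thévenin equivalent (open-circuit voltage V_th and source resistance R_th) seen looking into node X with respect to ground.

Open-circuit (no load on X): V_th = V_in · R2/(R1 + R2) = 13.4 × 1.77/(10.20 + 1.77) = 1.981 V.
With V_in suppressed (replaced by a short), R_th = R1 ‖ R2 = (10.20 × 1.77)/(10.20 + 1.77) = 1.508 MΩ.

V_th ≈ 1.98 V, R_th ≈ 1.51 MΩ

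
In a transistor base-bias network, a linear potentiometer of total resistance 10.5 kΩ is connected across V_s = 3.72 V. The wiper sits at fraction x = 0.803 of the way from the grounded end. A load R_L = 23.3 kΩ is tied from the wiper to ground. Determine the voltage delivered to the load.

V_out ≈ 2.79 V

Lower segment x·R_p = 8.431 kΩ; upper segment (1−x)·R_p = 2.068 kΩ.
(x·R_p) ‖ R_L = 6.191 kΩ.
Loaded-divider output: V_out = 3.72 × 0.7496 = 2.788 V.
(Unloaded: V_out = x·V_s = 2.99 V.)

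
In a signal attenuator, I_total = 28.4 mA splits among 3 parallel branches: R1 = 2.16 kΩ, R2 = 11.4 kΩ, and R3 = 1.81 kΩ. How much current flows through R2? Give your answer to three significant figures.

I ≈ 2.26 mA

ΣG = 1/2.16 + 1/11.4 + 1/1.81 = 1.103.
By the current-divider rule, I = I_total · G_k/ΣG = 28.4 × 0.07952 = 2.258 mA.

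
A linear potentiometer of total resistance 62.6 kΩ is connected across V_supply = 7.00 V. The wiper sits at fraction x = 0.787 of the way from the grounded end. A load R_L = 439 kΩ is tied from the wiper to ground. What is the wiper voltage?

V_out ≈ 5.38 V

Split the track: R_lower = x·R_p = 49.27 kΩ, R_upper = (1−x)·R_p = 13.33 kΩ.
R_L loads the lower segment: effective lower R = 44.30 kΩ.
Loaded-divider output: V_out = 7.00 × 0.7686 = 5.380 V.
(Unloaded: V_out = x·V_supply = 5.51 V.)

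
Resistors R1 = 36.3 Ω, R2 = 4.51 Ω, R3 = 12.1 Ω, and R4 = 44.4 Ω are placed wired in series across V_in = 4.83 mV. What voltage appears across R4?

V ≈ 2.20 mV

ΣR = 36.3 + 4.51 + 12.1 + 44.4 = 97.31 Ω.
Voltage divider: V = V_in · (44.40 / 97.31) = 4.83 × 0.4563 = 2.204 mV.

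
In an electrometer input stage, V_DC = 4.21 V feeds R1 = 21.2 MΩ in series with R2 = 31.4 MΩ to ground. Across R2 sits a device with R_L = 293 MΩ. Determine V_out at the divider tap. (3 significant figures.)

V_out ≈ 2.41 V

The load sits in parallel with R2, giving an effective lower resistance R2' = R2·R_L/(R2+R_L) = 28.36 MΩ.
Voltage divider with the loaded lower leg: V_out = 4.21 × 28.36/(21.2 + 28.36) = 4.21 × 0.5722 = 2.409 V.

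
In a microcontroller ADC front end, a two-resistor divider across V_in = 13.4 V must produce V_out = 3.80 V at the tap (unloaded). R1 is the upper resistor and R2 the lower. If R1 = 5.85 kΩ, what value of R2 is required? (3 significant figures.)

The divider ratio is R2/(R1+R2) = 3.80/13.4 = 0.2836.
R2 = R1 · 0.2836/(1 − 0.2836) = 2.316 kΩ.

R2 ≈ 2.32 kΩ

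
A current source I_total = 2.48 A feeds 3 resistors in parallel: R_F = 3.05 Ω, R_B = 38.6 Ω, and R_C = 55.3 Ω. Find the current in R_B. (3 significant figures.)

I ≈ 0.173 A

Total conductance ΣG = 1/3.05 + 1/38.6 + 1/55.3 = 0.3719 (units of 1/Ω).
By the current-divider rule, I = I_total · G_k/ΣG = 2.48 × 0.06967 = 0.1728 A.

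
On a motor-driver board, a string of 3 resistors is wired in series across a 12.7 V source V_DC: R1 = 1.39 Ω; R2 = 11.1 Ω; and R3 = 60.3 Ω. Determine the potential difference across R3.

ΣR = 1.39 + 11.1 + 60.3 = 72.79 Ω.
V = V_DC · R/ΣR = 12.7 × 0.8284 = 10.52 V.

V ≈ 10.5 V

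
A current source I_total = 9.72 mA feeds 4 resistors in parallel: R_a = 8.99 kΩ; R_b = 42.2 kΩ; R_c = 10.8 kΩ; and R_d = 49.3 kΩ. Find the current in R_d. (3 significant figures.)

Total conductance ΣG = 1/8.99 + 1/42.2 + 1/10.8 + 1/49.3 = 0.2478 (units of 1/kΩ).
By the current-divider rule, I = I_total · G_k/ΣG = 9.72 × 0.08185 = 0.7956 mA.

I ≈ 0.796 mA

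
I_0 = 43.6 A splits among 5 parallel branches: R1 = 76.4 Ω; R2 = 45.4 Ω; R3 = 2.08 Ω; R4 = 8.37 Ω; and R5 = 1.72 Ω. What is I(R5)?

I ≈ 20.8 A

Conductances: ΣG = 1/76.4 + 1/45.4 + 1/2.08 + 1/8.37 + 1/1.72 = 1.217 (1/Ω).
Current divider: I(R5) = I_0 · G_k/ΣG = 43.6 × (0.5814/1.217) = 43.6 × 0.4778 = 20.83 A.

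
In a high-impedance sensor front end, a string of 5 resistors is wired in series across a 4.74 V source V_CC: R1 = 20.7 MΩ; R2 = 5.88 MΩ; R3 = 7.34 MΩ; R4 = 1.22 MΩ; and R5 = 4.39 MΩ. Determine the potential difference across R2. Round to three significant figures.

V ≈ 0.705 V

Total series resistance ΣR = 20.7 + 5.88 + 7.34 + 1.22 + 4.39 = 39.53 MΩ.
By the voltage-divider rule, V = 4.74 × 5.880/39.53 = 0.7051 V.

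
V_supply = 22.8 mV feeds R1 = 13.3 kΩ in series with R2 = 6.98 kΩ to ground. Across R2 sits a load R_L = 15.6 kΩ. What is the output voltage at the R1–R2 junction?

V_out ≈ 6.07 mV

R2 ‖ R_L = (6.98 × 15.6)/(6.98 + 15.6) = 4.822 kΩ.
Then V_out = V_supply · R2'/(R1 + R2') = 22.8 × 4.822/18.12 = 6.067 mV.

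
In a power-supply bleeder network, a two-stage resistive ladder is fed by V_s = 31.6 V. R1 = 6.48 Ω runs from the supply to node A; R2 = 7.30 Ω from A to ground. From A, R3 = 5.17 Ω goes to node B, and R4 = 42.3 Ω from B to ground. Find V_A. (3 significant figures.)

The second stage (R3 + R4 = 47.47 Ω) loads node A in parallel with R2.
R2 ‖ (R3+R4) = 6.327 Ω.
So V_A = 31.6 × 0.4940 = 15.61 V.

V_A ≈ 15.6 V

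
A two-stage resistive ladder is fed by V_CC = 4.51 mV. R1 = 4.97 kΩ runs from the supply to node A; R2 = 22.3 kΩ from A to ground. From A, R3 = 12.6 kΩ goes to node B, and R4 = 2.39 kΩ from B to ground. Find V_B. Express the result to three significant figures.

V_B ≈ 0.463 mV

Node A sees R2 in parallel with the series input of stage 2, R3 + R4 = 14.99 kΩ.
R2 ‖ (R3+R4) = 8.964 kΩ.
So V_A = 4.51 × 0.6433 = 2.901 mV.
V_B = V_A × 0.1594 = 0.4626 mV.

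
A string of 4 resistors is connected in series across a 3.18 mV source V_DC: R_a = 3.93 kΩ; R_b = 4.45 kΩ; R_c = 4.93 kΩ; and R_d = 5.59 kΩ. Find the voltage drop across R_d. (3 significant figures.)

ΣR = 3.93 + 4.45 + 4.93 + 5.59 = 18.90 kΩ.
By the voltage-divider rule, V = 3.18 × 5.590/18.90 = 0.9405 mV.

V ≈ 0.941 mV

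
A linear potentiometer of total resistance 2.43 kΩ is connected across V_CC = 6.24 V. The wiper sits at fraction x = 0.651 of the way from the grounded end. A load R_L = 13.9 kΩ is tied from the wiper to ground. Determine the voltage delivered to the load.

Lower segment x·R_p = 1.582 kΩ; upper segment (1−x)·R_p = 0.8481 kΩ.
R_L loads the lower segment: effective lower R = 1.420 kΩ.
Loaded-divider output: V_out = 6.24 × 0.6261 = 3.907 V.

V_out ≈ 3.91 V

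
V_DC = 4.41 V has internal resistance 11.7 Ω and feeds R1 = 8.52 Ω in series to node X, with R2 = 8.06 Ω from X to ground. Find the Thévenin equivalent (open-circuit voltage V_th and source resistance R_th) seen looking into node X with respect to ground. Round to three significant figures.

V_th ≈ 1.26 V, R_th ≈ 5.76 Ω

R1' = 11.7 + 8.52 = 20.22 Ω (source resistance + R1).
With X open, the divider is unloaded: V_th = 4.41 × 8.06/28.28 = 1.257 V.
Zeroing V_DC shorts the top of R1' to ground, so R_th = R1' ‖ R2 = 5.763 Ω.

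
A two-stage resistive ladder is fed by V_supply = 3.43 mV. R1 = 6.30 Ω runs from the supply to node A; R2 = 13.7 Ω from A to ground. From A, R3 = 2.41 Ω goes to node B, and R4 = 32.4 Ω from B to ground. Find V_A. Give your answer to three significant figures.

Node A sees R2 in parallel with the series input of stage 2, R3 + R4 = 34.81 Ω.
R2 ‖ (R3+R4) = 9.831 Ω.
V_A = 3.43 × 9.831/(6.30 + 9.831) = 2.090 mV.

V_A ≈ 2.09 mV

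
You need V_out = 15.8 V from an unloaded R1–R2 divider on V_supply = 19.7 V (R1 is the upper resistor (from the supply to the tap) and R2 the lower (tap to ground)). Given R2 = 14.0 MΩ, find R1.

R1 ≈ 3.46 MΩ

V_out/V_supply = R2/(R1+R2) = 0.8020.
So R1 = R2 · (V_supply/V_out − 1) = 14.0 × (19.7/15.8 − 1) = 14.0 × 0.2468 = 3.456 MΩ.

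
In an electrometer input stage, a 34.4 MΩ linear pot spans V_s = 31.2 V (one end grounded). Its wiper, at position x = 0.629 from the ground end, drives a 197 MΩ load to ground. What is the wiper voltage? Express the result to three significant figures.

V_out ≈ 18.9 V

Lower segment x·R_p = 21.64 MΩ; upper segment (1−x)·R_p = 12.76 MΩ.
R_L loads the lower segment: effective lower R = 19.50 MΩ.
Loaded-divider output: V_out = 31.2 × 0.6044 = 18.86 V.
(Unloaded: V_out = x·V_s = 19.6 V.)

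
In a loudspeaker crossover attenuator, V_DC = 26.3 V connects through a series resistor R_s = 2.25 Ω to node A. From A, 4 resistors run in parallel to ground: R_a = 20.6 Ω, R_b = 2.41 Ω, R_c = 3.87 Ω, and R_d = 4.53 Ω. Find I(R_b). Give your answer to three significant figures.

Parallel bank: R_p = 1/(1/20.6 + 1/2.41 + 1/3.87 + 1/4.53) = 1.061 Ω.
V_A = 26.3 × 1.061/3.311 = 8.427 V.
Branch current I = V_A/R_b = 8.427/2.41 = 3.497 A.
(Equivalently: I_total = 7.944 A, then current-divider fraction G_k/ΣG = 0.4402.)

I ≈ 3.50 A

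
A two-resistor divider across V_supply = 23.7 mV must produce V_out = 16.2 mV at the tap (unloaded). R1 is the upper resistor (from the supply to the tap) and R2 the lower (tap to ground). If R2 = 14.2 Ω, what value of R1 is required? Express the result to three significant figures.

Required fraction k = V_out/V_supply = 0.6835.
Rearranging, R1 = R2·(1−k)/k = 14.2 × 0.4630 = 6.574 Ω.

R1 ≈ 6.57 Ω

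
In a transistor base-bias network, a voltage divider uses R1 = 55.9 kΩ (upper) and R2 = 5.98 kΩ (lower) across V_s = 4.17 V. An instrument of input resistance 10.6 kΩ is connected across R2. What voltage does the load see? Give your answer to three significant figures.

R2 ‖ R_L = (5.98 × 10.6)/(5.98 + 10.6) = 3.823 kΩ.
Voltage divider with the loaded lower leg: V_out = 4.17 × 3.823/(55.9 + 3.823) = 4.17 × 0.06401 = 0.2669 V.
(Unloaded it would be 0.403 V; the load pulls it down.)

V_out ≈ 0.267 V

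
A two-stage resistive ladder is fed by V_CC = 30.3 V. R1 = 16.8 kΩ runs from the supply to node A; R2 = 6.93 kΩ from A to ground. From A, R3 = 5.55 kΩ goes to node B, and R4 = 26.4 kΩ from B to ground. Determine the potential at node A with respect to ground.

V_A ≈ 7.67 V

Node A sees R2 in parallel with the series input of stage 2, R3 + R4 = 31.95 kΩ.
Effective lower resistance at A: R2 ‖ 31.95 = 5.695 kΩ.
V_A = 30.3 × 5.695/(16.8 + 5.695) = 7.671 V.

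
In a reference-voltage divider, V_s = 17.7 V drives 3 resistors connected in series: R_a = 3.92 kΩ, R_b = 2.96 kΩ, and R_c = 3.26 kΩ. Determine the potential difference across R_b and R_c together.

Total series resistance ΣR = 3.92 + 2.96 + 3.26 = 10.14 kΩ.
R_{R_b..R_c} = 2.96 + 3.26 = 6.220 kΩ.
V = V_s · R/ΣR = 17.7 × 0.6134 = 10.86 V.

V ≈ 10.9 V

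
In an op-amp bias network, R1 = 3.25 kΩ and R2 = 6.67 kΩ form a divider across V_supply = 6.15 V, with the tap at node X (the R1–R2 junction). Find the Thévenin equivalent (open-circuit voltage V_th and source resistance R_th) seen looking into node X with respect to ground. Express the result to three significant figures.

With X open, the divider is unloaded: V_th = 6.15 × 6.67/9.920 = 4.135 V.
Looking into X with the source shorted: R_th = R1·R2/(R1+R2) = 3.250 × 6.67/9.920 = 2.185 kΩ.

V_th ≈ 4.14 V, R_th ≈ 2.19 kΩ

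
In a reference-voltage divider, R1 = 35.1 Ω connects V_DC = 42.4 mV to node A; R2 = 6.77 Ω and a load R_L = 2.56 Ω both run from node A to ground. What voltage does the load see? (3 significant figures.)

V_out ≈ 2.13 mV

The load sits in parallel with R2, giving an effective lower resistance R2' = R2·R_L/(R2+R_L) = 1.858 Ω.
Now apply the divider: V_out = 42.4 × 0.05026 = 2.131 mV.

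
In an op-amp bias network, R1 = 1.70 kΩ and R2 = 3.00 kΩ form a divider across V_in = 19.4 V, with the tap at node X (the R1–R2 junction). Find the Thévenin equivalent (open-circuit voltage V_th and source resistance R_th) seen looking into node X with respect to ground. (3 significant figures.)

V_th ≈ 12.4 V, R_th ≈ 1.09 kΩ

Open-circuit (no load on X): V_th = V_in · R2/(R1 + R2) = 19.4 × 3.00/(1.700 + 3.00) = 12.38 V.
Zeroing V_in shorts the top of R1 to ground, so R_th = R1 ‖ R2 = 1.085 kΩ.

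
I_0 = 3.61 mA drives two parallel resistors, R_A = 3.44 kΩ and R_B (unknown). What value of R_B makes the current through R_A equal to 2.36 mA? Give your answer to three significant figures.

Two-branch current divider: I_A = I_0 · R_B/(R_A + R_B).
2.36/3.61 = R_B/(R_A + R_B) → R_B = R_A · (0.6537)/(1 − 0.6537) = 3.44 × 1.888 = 6.495 kΩ.

R_B ≈ 6.49 kΩ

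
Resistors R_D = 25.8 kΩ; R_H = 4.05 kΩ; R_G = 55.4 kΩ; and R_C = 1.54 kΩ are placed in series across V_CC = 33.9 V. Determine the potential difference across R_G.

V ≈ 21.6 V

ΣR = 25.8 + 4.05 + 55.4 + 1.54 = 86.79 kΩ.
V = V_CC · R/ΣR = 33.9 × 0.6383 = 21.64 V.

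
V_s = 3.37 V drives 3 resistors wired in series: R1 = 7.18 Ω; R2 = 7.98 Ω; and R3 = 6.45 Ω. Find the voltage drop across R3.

V ≈ 1.01 V

ΣR = 7.18 + 7.98 + 6.45 = 21.61 Ω.
By the voltage-divider rule, V = 3.37 × 6.450/21.61 = 1.006 V.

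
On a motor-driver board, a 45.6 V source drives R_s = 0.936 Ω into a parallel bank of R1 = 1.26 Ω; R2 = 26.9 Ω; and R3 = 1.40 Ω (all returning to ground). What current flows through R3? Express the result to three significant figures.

I ≈ 13.3 A

Parallel bank: R_p = 1/(1/1.26 + 1/26.9 + 1/1.40) = 0.6472 Ω.
Node voltage V_A = V_s · R_p/(R_s + R_p) = 45.6 × 0.4088 = 18.64 V.
I(R3) = V_A / R3 = 18.64/1.40 = 13.31 A.
(Equivalently: I_total = 28.80 A, then current-divider fraction G_k/ΣG = 0.4623.)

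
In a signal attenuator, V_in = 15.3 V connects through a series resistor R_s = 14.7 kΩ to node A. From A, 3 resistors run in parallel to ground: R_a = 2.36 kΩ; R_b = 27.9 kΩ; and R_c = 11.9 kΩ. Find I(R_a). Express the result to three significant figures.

Combine the parallel branches: R_p = (1/2.36 + 1/27.9 + 1/11.9)⁻¹ = 1.840 kΩ.
V_A = 15.3 × 1.840/16.54 = 1.702 V.
Branch current I = V_A/R_a = 1.702/2.36 = 0.7211 mA.

I ≈ 0.721 mA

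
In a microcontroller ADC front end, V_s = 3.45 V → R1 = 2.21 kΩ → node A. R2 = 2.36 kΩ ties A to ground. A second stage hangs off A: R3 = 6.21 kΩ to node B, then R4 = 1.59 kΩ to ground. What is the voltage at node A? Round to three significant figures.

V_A ≈ 1.55 V

The second stage (R3 + R4 = 7.800 kΩ) loads node A in parallel with R2.
R2 ‖ (R3+R4) = 1.812 kΩ.
So V_A = 3.45 × 0.4505 = 1.554 V.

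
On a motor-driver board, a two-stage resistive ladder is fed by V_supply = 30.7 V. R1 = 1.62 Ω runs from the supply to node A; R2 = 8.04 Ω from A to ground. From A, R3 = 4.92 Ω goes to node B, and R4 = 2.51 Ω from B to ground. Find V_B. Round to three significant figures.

Looking into the second stage from A: R3 + R4 = 7.430 Ω appears in parallel with R2.
R2 ‖ (R3+R4) = 3.861 Ω.
First divider: V_A = V_supply · 3.861/(1.62 + 3.861) = 21.63 V.
Stage 2 is unloaded, so V_B = V_A · R4/(R3+R4) = 21.63 × 2.51/7.430 = 7.306 V.

V_B ≈ 7.31 V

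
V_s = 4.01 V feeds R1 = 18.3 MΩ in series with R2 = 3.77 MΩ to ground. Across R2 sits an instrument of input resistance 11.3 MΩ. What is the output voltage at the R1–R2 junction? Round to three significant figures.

V_out ≈ 0.537 V

R2 ‖ R_L = (3.77 × 11.3)/(3.77 + 11.3) = 2.827 MΩ.
Voltage divider with the loaded lower leg: V_out = 4.01 × 2.827/(18.3 + 2.827) = 4.01 × 0.1338 = 0.5366 V.
(Unloaded it would be 0.685 V; the load pulls it down.)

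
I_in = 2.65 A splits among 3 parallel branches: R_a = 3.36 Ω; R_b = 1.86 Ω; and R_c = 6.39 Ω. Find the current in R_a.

I ≈ 0.795 A

Conductances: ΣG = 1/3.36 + 1/1.86 + 1/6.39 = 0.9917 (1/Ω).
R_a takes the fraction G_k/ΣG = 0.2976/0.9917 = 0.3001, so I = 2.65 × 0.3001 = 0.7953 A.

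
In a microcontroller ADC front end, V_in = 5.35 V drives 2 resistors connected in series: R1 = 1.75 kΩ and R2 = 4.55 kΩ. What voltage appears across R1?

V ≈ 1.49 V

Total series resistance ΣR = 1.75 + 4.55 = 6.300 kΩ.
Voltage divider: V = V_in · (1.750 / 6.300) = 5.35 × 0.2778 = 1.486 V.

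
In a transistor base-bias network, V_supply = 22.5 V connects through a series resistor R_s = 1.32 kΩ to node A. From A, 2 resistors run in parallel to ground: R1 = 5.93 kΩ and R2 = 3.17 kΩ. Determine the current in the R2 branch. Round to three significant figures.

Equivalent of the parallel group: R_p = 2.066 kΩ.
V_A = 22.5 × 2.066/3.386 = 13.73 V.
Branch current I = V_A/R2 = 13.73/3.17 = 4.331 mA.

I ≈ 4.33 mA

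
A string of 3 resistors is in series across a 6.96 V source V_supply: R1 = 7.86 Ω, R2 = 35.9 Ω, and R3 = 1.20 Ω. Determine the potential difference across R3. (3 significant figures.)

Series total: ΣR = 7.86 + 35.9 + 1.20 = 44.96 Ω.
By the voltage-divider rule, V = 6.96 × 1.200/44.96 = 0.1858 V.

V ≈ 0.186 V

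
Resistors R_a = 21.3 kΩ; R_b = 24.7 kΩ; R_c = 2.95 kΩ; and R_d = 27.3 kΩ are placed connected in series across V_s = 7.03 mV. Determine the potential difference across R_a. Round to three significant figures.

V ≈ 1.96 mV

Series total: ΣR = 21.3 + 24.7 + 2.95 + 27.3 = 76.25 kΩ.
Voltage divider: V = V_s · (21.30 / 76.25) = 7.03 × 0.2793 = 1.964 mV.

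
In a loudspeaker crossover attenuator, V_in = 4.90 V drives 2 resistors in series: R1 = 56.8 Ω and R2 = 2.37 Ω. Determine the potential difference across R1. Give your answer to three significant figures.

V ≈ 4.70 V

Total series resistance ΣR = 56.8 + 2.37 = 59.17 Ω.
By the voltage-divider rule, V = 4.90 × 56.80/59.17 = 4.704 V.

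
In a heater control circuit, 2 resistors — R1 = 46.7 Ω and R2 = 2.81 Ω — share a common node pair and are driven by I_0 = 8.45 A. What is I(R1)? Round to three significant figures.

For two parallel branches, I_k = I_0 · (other R)/(sum of R).
I(R1) = 8.45 × 2.81/(46.7 + 2.81) = 8.45 × 0.05676 = 0.4796 A.

I ≈ 0.480 A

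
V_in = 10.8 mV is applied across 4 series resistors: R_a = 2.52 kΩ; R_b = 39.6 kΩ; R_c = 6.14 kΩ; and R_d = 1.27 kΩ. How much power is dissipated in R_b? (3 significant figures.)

P ≈ 1.88 nW

The common current is I = 10.8/49.53 = 0.2180 µA.
P = I²R = 0.04755 × 39.6 = 1.883 nW.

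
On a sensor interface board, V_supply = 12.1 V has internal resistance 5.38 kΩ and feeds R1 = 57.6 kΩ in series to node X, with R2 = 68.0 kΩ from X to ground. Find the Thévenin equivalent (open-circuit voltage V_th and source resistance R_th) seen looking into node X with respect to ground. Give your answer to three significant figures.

R1' = 5.38 + 57.6 = 62.98 kΩ (source resistance + R1).
Open-circuit (no load on X): V_th = V_supply · R2/(R1' + R2) = 12.1 × 68.0/(62.98 + 68.0) = 6.282 V.
Looking into X with the source shorted: R_th = R1'·R2/(R1'+R2) = 62.98 × 68.0/131.0 = 32.70 kΩ.

V_th ≈ 6.28 V, R_th ≈ 32.7 kΩ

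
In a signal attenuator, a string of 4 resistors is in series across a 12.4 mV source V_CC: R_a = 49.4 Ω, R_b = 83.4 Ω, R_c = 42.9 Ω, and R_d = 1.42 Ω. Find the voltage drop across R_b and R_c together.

V ≈ 8.84 mV

Series total: ΣR = 49.4 + 83.4 + 42.9 + 1.42 = 177.1 Ω.
R_{R_b..R_c} = 83.4 + 42.9 = 126.3 Ω.
By the voltage-divider rule, V = 12.4 × 126.3/177.1 = 8.842 mV.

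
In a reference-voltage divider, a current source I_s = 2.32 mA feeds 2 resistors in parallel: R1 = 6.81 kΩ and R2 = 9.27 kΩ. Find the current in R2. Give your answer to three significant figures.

I ≈ 0.983 mA

With just two branches, the current splits inversely with resistance.
I(R2) = 2.32 × 6.81/(6.81 + 9.27) = 2.32 × 0.4235 = 0.9825 mA.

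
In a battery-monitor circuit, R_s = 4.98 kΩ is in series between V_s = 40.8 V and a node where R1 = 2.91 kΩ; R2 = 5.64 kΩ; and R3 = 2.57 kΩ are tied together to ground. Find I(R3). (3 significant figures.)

I ≈ 2.87 mA

Combine the parallel branches: R_p = (1/2.91 + 1/5.64 + 1/2.57)⁻¹ = 1.099 kΩ.
V_A by voltage divider: V_A = 40.8 × 1.099/(4.98 + 1.099) = 7.375 V.
I(R3) = V_A / R3 = 7.375/2.57 = 2.870 mA.
(Check via current divider: I_total = 6.712 mA; share G_k/ΣG = 0.4276 → same result.)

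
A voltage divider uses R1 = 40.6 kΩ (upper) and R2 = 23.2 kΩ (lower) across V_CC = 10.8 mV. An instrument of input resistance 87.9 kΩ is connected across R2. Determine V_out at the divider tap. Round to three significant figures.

The load sits in parallel with R2, giving an effective lower resistance R2' = R2·R_L/(R2+R_L) = 18.36 kΩ.
Voltage divider with the loaded lower leg: V_out = 10.8 × 18.36/(40.6 + 18.36) = 10.8 × 0.3113 = 3.363 mV.
(Unloaded it would be 3.93 mV; the load pulls it down.)

V_out ≈ 3.36 mV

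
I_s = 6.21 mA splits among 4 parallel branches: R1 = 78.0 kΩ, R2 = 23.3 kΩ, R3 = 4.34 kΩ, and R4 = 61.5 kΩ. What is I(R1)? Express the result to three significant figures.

Conductances: ΣG = 1/78.0 + 1/23.3 + 1/4.34 + 1/61.5 = 0.3024 (1/kΩ).
Current divider: I(R1) = I_s · G_k/ΣG = 6.21 × (0.01282/0.3024) = 6.21 × 0.04239 = 0.2633 mA.

I ≈ 0.263 mA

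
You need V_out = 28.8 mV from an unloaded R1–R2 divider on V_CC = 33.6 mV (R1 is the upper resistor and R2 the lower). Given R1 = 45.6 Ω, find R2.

Required fraction k = V_out/V_CC = 0.8571.
R2 = R1 · 0.8571/(1 − 0.8571) = 273.6 Ω.

R2 ≈ 274 Ω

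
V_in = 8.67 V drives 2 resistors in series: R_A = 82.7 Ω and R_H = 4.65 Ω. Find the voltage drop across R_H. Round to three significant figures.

Series total: ΣR = 82.7 + 4.65 = 87.35 Ω.
By the voltage-divider rule, V = 8.67 × 4.650/87.35 = 0.4615 V.

V ≈ 0.462 V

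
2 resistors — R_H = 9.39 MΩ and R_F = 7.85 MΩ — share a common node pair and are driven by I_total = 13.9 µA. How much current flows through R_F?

I ≈ 7.57 µA

With just two branches, the current splits inversely with resistance.
I(R_F) = 13.9 × 9.39/(9.39 + 7.85) = 13.9 × 0.5447 = 7.571 µA.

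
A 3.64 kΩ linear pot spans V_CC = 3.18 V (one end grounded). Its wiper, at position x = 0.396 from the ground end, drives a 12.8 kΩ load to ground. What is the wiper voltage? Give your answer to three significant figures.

V_out ≈ 1.18 V

Split the track: R_lower = x·R_p = 1.441 kΩ, R_upper = (1−x)·R_p = 2.199 kΩ.
R_L loads the lower segment: effective lower R = 1.296 kΩ.
Then V_out = V_CC · 1.296/(2.199 + 1.296) = 1.179 V.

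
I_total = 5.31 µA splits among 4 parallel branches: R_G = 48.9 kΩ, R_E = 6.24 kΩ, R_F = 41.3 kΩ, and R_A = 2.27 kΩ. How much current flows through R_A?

I ≈ 3.62 µA

Total conductance ΣG = 1/48.9 + 1/6.24 + 1/41.3 + 1/2.27 = 0.6454 (units of 1/kΩ).
R_A takes the fraction G_k/ΣG = 0.4405/0.6454 = 0.6825, so I = 5.31 × 0.6825 = 3.624 µA.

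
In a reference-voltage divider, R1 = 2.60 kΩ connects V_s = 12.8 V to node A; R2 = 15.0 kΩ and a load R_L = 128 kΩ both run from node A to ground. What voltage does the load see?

R2 ‖ R_L = (15.0 × 128)/(15.0 + 128) = 13.43 kΩ.
Voltage divider with the loaded lower leg: V_out = 12.8 × 13.43/(2.60 + 13.43) = 12.8 × 0.8378 = 10.72 V.
(Unloaded it would be 10.9 V; the load pulls it down.)

V_out ≈ 10.7 V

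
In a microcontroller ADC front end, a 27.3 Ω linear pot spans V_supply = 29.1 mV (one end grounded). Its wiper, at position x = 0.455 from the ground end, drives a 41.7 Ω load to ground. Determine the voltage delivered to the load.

Lower segment x·R_p = 12.42 Ω; upper segment (1−x)·R_p = 14.88 Ω.
R_L loads the lower segment: effective lower R = 9.571 Ω.
V_out = 29.1 × 9.571/(14.88 + 9.571) = 11.39 mV.
(Unloaded: V_out = x·V_supply = 13.2 mV.)

V_out ≈ 11.4 mV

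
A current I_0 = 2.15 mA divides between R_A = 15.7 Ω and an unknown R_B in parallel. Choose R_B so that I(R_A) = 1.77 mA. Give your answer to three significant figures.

In a two-way split, I_A/I_0 = R_B/(R_A + R_B).
1.77/2.15 = R_B/(R_A + R_B) → R_B = R_A · (0.8233)/(1 − 0.8233) = 15.7 × 4.658 = 73.13 Ω.

R_B ≈ 73.1 Ω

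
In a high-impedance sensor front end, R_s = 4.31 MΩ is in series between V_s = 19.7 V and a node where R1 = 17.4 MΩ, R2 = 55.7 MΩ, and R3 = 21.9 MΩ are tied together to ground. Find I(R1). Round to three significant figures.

I ≈ 0.744 µA

Equivalent of the parallel group: R_p = 8.259 MΩ.
V_A = 19.7 × 8.259/12.57 = 12.94 V.
I(R1) = V_A / R1 = 12.94/17.4 = 0.7439 µA.
(Equivalently: I_total = 1.567 µA, then current-divider fraction G_k/ΣG = 0.4746.)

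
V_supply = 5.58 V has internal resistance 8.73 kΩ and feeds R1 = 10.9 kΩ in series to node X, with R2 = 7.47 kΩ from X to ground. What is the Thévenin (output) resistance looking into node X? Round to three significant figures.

R1' = 8.73 + 10.9 = 19.63 kΩ (source resistance + R1).
With V_supply suppressed (replaced by a short), R_th = R1' ‖ R2 = (19.63 × 7.47)/(19.63 + 7.47) = 5.411 kΩ.

R_th ≈ 5.41 kΩ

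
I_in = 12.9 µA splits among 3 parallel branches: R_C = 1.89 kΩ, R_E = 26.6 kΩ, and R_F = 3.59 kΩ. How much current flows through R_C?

I ≈ 8.08 µA

Total conductance ΣG = 1/1.89 + 1/26.6 + 1/3.59 = 0.8452 (units of 1/kΩ).
By the current-divider rule, I = I_in · G_k/ΣG = 12.9 × 0.6260 = 8.075 µA.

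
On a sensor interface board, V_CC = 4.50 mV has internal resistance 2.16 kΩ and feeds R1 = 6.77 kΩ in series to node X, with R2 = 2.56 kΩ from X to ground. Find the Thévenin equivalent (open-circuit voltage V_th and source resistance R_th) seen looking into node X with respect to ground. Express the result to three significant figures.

V_th ≈ 1.00 mV, R_th ≈ 1.99 kΩ

R1' = 2.16 + 6.77 = 8.930 kΩ (source resistance + R1).
Open-circuit (no load on X): V_th = V_CC · R2/(R1' + R2) = 4.50 × 2.56/(8.930 + 2.56) = 1.003 mV.
With V_CC suppressed (replaced by a short), R_th = R1' ‖ R2 = (8.930 × 2.56)/(8.930 + 2.56) = 1.990 kΩ.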